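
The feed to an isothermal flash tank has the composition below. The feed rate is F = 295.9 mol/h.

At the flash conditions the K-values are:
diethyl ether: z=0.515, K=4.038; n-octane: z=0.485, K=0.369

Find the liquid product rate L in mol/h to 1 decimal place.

Rachford–Rice: g(ψ) = Σ zᵢ(Kᵢ−1)/(1+ψ(Kᵢ−1)) = 0.
Check two-phase: ΣzᵢKᵢ = 2.259 > 1 and Σzᵢ/Kᵢ = 1.442 > 1, so g(0) = 1.259 > 0 and g(1) = -0.442 < 0.
Iterate (Newton) starting at ψ = 0.5:
  ψ = 0.500: g = 0.1740, g' = -1.161 → ψ = 0.650
  ψ = 0.650: g = 0.0073, g' = -1.092 → ψ = 0.657
Converged at ψ = 0.657.
Then V = ψ·F = 0.6565·295.9 = 194.3 mol/h and L = F − V = 101.6 mol/h.

L = 101.6 mol/h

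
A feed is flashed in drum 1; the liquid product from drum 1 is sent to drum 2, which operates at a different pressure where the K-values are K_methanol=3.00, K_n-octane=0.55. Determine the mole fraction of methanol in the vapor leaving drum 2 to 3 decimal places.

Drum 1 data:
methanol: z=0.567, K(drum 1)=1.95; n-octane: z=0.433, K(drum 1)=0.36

Drum 1:
Binary case is linear: z₁(K₁−1)(1+ψ₁(K₂−1)) + z₂(K₂−1)(1+ψ₁(K₁−1)) = 0
⇒ ψ₁ = [z₁(K₁−1)+z₂(K₂−1)] / [−(K₁−1)(K₂−1)] = 0.2615/0.6080 = 0.430
Drum-1 compositions:
  methanol: x = 0.403, y = 0.785
  n-octane: x = 0.597, y = 0.215
Drum-2 feed = drum-1 liquid: z₂ = (0.4025, 0.5975).
Drum 2:
Material balance + equilibrium reduce to Σ zᵢ(Kᵢ−1)/(1+ψ₂(Kᵢ−1)) = 0.
Check two-phase: ΣzᵢKᵢ = 1.536 > 1 and Σzᵢ/Kᵢ = 1.221 > 1, so g(0) = 0.536 > 0 and g(1) = -0.221 < 0.
Newton iteration, ψ₂⁰ = 0.31:
  ψ₂ = 0.310: g = 0.1845, g' = -0.777 → ψ₂ = 0.547
  ψ₂ = 0.547: g = 0.0275, g' = -0.580 → ψ₂ = 0.595
  ψ₂ = 0.595: g = 0.0005, g' = -0.561 → ψ₂ = 0.596
Converged at ψ₂ = 0.596.
  methanol: x = 0.184, y = 0.551
  n-octane: x = 0.816, y = 0.449

y_methanol (drum 2) = 0.551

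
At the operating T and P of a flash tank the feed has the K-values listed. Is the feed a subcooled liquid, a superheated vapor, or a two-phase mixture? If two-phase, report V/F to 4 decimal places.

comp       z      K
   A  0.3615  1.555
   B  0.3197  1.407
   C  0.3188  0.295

two-phase, V/F = 0.3077

ΣzᵢKᵢ = 1.1060; Σzᵢ/Kᵢ = 1.5404.
Both exceed 1, so a two-phase solution exists.
Iterate (Newton) starting at ψ = 0.5:
  ψ = 0.5000: g = -0.08194, g' = -0.4827 → ψ = 0.3302
  ψ = 0.3302: g = -0.00871, g' = -0.3899 → ψ = 0.3079
  ψ = 0.3079: g = -0.00009, g' = -0.3815 → ψ = 0.3077
Converged at ψ = 0.3077.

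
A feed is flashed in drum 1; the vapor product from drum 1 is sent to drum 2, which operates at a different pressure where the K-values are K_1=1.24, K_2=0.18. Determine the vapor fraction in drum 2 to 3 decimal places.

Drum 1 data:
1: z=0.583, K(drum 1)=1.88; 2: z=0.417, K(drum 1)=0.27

V/F (drum 2) = 0.425

Drum 1:
Material balance + equilibrium reduce to Σ zᵢ(Kᵢ−1)/(1+ψ₁(Kᵢ−1)) = 0.
Feasibility: ΣzᵢKᵢ = 1.209, Σzᵢ/Kᵢ = 1.855 — both > 1, two phases present.
Binary case is linear: z₁(K₁−1)(1+ψ₁(K₂−1)) + z₂(K₂−1)(1+ψ₁(K₁−1)) = 0
⇒ ψ₁ = [z₁(K₁−1)+z₂(K₂−1)] / [−(K₁−1)(K₂−1)] = 0.2086/0.6424 = 0.325
Drum-1 compositions:
  1: x = 0.453, y = 0.852
  2: x = 0.547, y = 0.148
Drum-2 feed = drum-1 vapor: z₂ = (0.8524, 0.1476).
Drum 2:
Newton iteration, ψ₂⁰ = 0.5:
  ψ₂ = 0.500: g = -0.0224, g' = -0.324 → ψ₂ = 0.431
  ψ₂ = 0.431: g = -0.0017, g' = -0.278 → ψ₂ = 0.425
Converged at ψ₂ = 0.425.
  1: x = 0.774, y = 0.959
  2: x = 0.226, y = 0.041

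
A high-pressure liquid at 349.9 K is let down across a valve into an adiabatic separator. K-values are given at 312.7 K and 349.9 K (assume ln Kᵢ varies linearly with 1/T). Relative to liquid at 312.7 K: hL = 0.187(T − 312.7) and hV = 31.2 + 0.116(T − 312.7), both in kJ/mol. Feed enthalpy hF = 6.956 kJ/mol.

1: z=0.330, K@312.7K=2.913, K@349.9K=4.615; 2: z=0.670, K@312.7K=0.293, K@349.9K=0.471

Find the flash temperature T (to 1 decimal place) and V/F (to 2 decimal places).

T = 319.7 K, V/F = 0.18

Adiabatic flash: solve Rachford–Rice at each trial T, then check hF = ψ·hV(T) + (1−ψ)·hL(T).
  T = 312.7 K: K = (2.913, 0.293), RR gives ψ = 0.117, H_out = 3.636 kJ/mol
  T = 349.9 K: K = (4.615, 0.471), RR gives ψ = 0.438, H_out = 19.479 kJ/mol
  T = 331.3 K: K = (3.714, 0.376), RR gives ψ = 0.282, H_out = 11.916 kJ/mol
  T = 322.0 K: K = (3.301, 0.333), RR gives ψ = 0.204, H_out = 7.963 kJ/mol
  T = 317.4 K: K = (3.106, 0.313), RR gives ψ = 0.162, H_out = 5.885 kJ/mol
  T = 319.7 K: K = (3.203, 0.323), RR gives ψ = 0.183, H_out = 6.937 kJ/mol
Linear interpolation between T = 319.7 (H_out = 6.937) and T = 322.0 (H_out = 7.963) on hF = 6.956 gives T ≈ 319.7 K, at which ψ = 0.18.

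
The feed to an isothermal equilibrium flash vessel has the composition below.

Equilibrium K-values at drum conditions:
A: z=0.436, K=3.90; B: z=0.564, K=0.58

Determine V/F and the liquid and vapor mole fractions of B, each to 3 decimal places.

V/F = 0.844, x_B = 0.873, y_B = 0.507

Binary case is linear: z₁(K₁−1)(1+V/F(K₂−1)) + z₂(K₂−1)(1+V/F(K₁−1)) = 0
⇒ V/F = [z₁(K₁−1)+z₂(K₂−1)] / [−(K₁−1)(K₂−1)] = 1.0275/1.2180 = 0.844
Compositions from xᵢ = zᵢ/(1+V/F(Kᵢ−1)), yᵢ = Kᵢxᵢ:
  A: x = 0.127, y = 0.493
  B: x = 0.873, y = 0.507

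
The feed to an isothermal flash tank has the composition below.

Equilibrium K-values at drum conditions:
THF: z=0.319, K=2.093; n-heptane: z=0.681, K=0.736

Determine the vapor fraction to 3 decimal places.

ψ = 0.585

Let ψ = V/F and solve Σ zᵢ(Kᵢ−1)/(1+ψ(Kᵢ−1)) = 0.
g(0) = ΣzᵢKᵢ − 1 = 0.169 and g(1) = 1 − Σzᵢ/Kᵢ = -0.078, so a root lies in (0, 1).
Newton iteration, ψ⁰ = 0.52:
  ψ = 0.520: g = 0.0139, g' = -0.219 → ψ = 0.584
  ψ = 0.584: g = 0.0003, g' = -0.208 → ψ = 0.585
Converged at ψ = 0.585.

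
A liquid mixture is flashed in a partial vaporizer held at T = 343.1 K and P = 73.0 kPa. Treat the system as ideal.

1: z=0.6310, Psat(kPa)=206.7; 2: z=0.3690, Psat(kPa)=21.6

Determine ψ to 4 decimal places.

ψ = 0.6947

Raoult's law: Kᵢ = Pᵢˢᵃᵗ/P = Pᵢˢᵃᵗ/73.0.
  K_1 = 206.7/73.0 = 2.831507, K_2 = 21.6/73.0 = 0.295890
Material balance + equilibrium reduce to Σ zᵢ(Kᵢ−1)/(1+ψ(Kᵢ−1)) = 0.
g(0) = ΣzᵢKᵢ − 1 = 0.8959 and g(1) = 1 − Σzᵢ/Kᵢ = -0.4699, so a root lies in (0, 1).
Newton–Raphson from ψ = 0.5:
  ψ = 0.5000: g = 0.20227, g' = -1.0125 → ψ = 0.6998
  ψ = 0.6998: g = -0.00566, g' = -1.1175 → ψ = 0.6947
Converged at ψ = 0.6947.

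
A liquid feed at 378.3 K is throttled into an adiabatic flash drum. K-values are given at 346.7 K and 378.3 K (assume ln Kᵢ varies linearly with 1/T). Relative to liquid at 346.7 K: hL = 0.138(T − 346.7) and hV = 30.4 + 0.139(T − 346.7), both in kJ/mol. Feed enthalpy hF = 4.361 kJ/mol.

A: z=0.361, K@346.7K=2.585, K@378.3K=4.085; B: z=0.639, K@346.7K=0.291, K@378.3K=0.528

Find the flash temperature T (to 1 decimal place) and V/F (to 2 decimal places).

Adiabatic flash: solve Rachford–Rice at each trial T, then check hF = ψ·hV(T) + (1−ψ)·hL(T).
  T = 346.7 K: K = (2.585, 0.291), RR gives ψ = 0.106, H_out = 3.223 kJ/mol
  T = 378.3 K: K = (4.085, 0.528), RR gives ψ = 0.558, H_out = 21.332 kJ/mol
  T = 362.5 K: K = (3.282, 0.397), RR gives ψ = 0.319, H_out = 11.876 kJ/mol
  T = 354.6 K: K = (2.921, 0.341), RR gives ψ = 0.215, H_out = 7.633 kJ/mol
  T = 350.6 K: K = (2.747, 0.315), RR gives ψ = 0.161, H_out = 5.444 kJ/mol
  T = 348.6 K: K = (2.663, 0.303), RR gives ψ = 0.133, H_out = 4.319 kJ/mol
Linear interpolation between T = 348.6 (H_out = 4.319) and T = 350.6 (H_out = 5.444) on hF = 4.361 gives T ≈ 348.7 K, at which ψ = 0.13.

T = 348.7 K, V/F = 0.13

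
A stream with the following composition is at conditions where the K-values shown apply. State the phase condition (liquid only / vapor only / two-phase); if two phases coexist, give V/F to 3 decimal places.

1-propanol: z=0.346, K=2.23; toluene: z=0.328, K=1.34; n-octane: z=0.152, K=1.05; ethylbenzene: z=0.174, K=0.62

vapor only

ΣzᵢKᵢ = 1.479; Σzᵢ/Kᵢ = 0.825.
Since Σzᵢ/Kᵢ < 1 the mixture is above its dew point — single vapor phase.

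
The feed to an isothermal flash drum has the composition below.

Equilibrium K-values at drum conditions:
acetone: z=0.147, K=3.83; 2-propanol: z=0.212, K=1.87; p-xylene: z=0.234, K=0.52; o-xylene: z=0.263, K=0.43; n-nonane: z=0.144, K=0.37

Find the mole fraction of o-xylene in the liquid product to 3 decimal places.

x_o-xylene = 0.303

Iterate (Newton) starting at V/F = 0.5:
  V/F = 0.500: g = -0.1891, g' = -0.662 → V/F = 0.214
  V/F = 0.214: g = 0.0135, g' = -0.824 → V/F = 0.231
Converged at V/F = 0.231.
Compositions from xᵢ = zᵢ/(1+V/F(Kᵢ−1)), yᵢ = Kᵢxᵢ:
  acetone: x = 0.089, y = 0.340
  2-propanol: x = 0.177, y = 0.330
  p-xylene: x = 0.263, y = 0.137
  o-xylene: x = 0.303, y = 0.130
  n-nonane: x = 0.169, y = 0.062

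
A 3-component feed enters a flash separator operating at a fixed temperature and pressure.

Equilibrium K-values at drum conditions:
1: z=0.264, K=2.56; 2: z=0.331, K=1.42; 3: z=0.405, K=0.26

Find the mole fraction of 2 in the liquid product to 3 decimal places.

x_2 = 0.291

Material balance + equilibrium reduce to Σ zᵢ(Kᵢ−1)/(1+ψ(Kᵢ−1)) = 0.
Check two-phase: ΣzᵢKᵢ = 1.251 > 1 and Σzᵢ/Kᵢ = 1.894 > 1, so g(0) = 0.251 > 0 and g(1) = -0.894 < 0.
Newton iteration, ψ⁰ = 0.5:
  ψ = 0.500: g = -0.1295, g' = -0.801 → ψ = 0.338
  ψ = 0.338: g = -0.0086, g' = -0.715 → ψ = 0.326
Converged at ψ = 0.326.
Compositions from xᵢ = zᵢ/(1+ψ(Kᵢ−1)), yᵢ = Kᵢxᵢ:
  1: x = 0.175, y = 0.448
  2: x = 0.291, y = 0.413
  3: x = 0.534, y = 0.139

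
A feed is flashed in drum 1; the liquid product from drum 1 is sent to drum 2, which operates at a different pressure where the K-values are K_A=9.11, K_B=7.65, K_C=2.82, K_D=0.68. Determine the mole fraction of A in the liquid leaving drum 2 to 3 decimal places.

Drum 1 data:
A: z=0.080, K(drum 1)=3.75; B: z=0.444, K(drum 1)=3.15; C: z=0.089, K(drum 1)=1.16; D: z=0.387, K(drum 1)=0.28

x_A (drum 2) = 0.004

Drum 1:
Iterate (Newton) starting at ψ₁ = 0.5:
  ψ₁ = 0.500: g = 0.1305, g' = -1.076 → ψ₁ = 0.621
  ψ₁ = 0.621: g = -0.0013, g' = -1.117 → ψ₁ = 0.620
Converged at ψ₁ = 0.620.
Drum-1 compositions:
  A: x = 0.030, y = 0.111
  B: x = 0.190, y = 0.599
  C: x = 0.081, y = 0.094
  D: x = 0.699, y = 0.196
Drum-2 feed = drum-1 liquid: z₂ = (0.0296, 0.1903, 0.0810, 0.6992).
Drum 2:
Rachford–Rice: g(ψ₂) = Σ zᵢ(Kᵢ−1)/(1+ψ₂(Kᵢ−1)) = 0.
g(0) = ΣzᵢKᵢ − 1 = 1.429 and g(1) = 1 − Σzᵢ/Kᵢ = -0.085, so a root lies in (0, 1).
Iterate (Newton) starting at ψ₂ = 0.53:
  ψ₂ = 0.530: g = 0.1305, g' = -0.654 → ψ₂ = 0.730
  ψ₂ = 0.730: g = 0.0223, g' = -0.458 → ψ₂ = 0.778
  ψ₂ = 0.778: g = 0.0007, g' = -0.430 → ψ₂ = 0.780
Converged at ψ₂ = 0.780.
  A: x = 0.004, y = 0.037
  B: x = 0.031, y = 0.235
  C: x = 0.033, y = 0.094
  D: x = 0.932, y = 0.634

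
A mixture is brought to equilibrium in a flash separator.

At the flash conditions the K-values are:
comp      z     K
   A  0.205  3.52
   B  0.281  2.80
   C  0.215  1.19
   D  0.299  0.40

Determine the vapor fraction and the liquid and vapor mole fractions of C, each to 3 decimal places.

Let ψ = V/F and solve Σ zᵢ(Kᵢ−1)/(1+ψ(Kᵢ−1)) = 0.
Feasibility: ΣzᵢKᵢ = 1.884, Σzᵢ/Kᵢ = 1.087 — both > 1, two phases present.
Newton iteration, ψ⁰ = 0.5:
  ψ = 0.500: g = 0.2758, g' = -0.733 → ψ = 0.876
  ψ = 0.876: g = 0.0141, g' = -0.748 → ψ = 0.895
Converged at ψ = 0.895.
Compositions from xᵢ = zᵢ/(1+ψ(Kᵢ−1)), yᵢ = Kᵢxᵢ:
  A: x = 0.063, y = 0.222
  B: x = 0.108, y = 0.301
  C: x = 0.184, y = 0.219
  D: x = 0.646, y = 0.258

ψ = 0.895, x_C = 0.184, y_C = 0.219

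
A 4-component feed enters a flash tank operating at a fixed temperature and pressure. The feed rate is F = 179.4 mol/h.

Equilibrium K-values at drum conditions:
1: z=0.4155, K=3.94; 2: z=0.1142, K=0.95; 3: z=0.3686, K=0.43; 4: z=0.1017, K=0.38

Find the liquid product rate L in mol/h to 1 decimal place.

Material balance + equilibrium reduce to Σ zᵢ(Kᵢ−1)/(1+β(Kᵢ−1)) = 0.
g(0) = ΣzᵢKᵢ − 1 = 0.9427 and g(1) = 1 − Σzᵢ/Kᵢ = -0.3505, so a root lies in (0, 1).
Iterate (Newton) starting at β = 0.5:
  β = 0.5000: g = 0.10347, g' = -0.9053 → β = 0.6143
  β = 0.6143: g = 0.00430, g' = -0.8420 → β = 0.6194
Converged at β = 0.6194.
Then V = β·F = 0.6194·179.4 = 111.1 mol/h and L = F − V = 68.3 mol/h.

L = 68.3 mol/h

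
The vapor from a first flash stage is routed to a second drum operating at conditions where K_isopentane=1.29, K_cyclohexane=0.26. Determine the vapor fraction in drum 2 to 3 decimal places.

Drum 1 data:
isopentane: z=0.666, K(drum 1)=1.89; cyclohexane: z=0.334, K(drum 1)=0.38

Drum 1:
Let ψ₁ = V/F and solve Σ zᵢ(Kᵢ−1)/(1+ψ₁(Kᵢ−1)) = 0.
g(0) = ΣzᵢKᵢ − 1 = 0.386 and g(1) = 1 − Σzᵢ/Kᵢ = -0.231, so a root lies in (0, 1).
Iterate (Newton) starting at ψ₁ = 0.66:
  ψ₁ = 0.660: g = 0.0229, g' = -0.577 → ψ₁ = 0.700
  ψ₁ = 0.700: g = -0.0005, g' = -0.601 → ψ₁ = 0.699
Converged at ψ₁ = 0.699.
Drum-1 compositions:
  isopentane: x = 0.411, y = 0.776
  cyclohexane: x = 0.589, y = 0.224
Drum-2 feed = drum-1 vapor: z₂ = (0.7760, 0.2240).
Drum 2:
Material balance + equilibrium reduce to Σ zᵢ(Kᵢ−1)/(1+ψ₂(Kᵢ−1)) = 0.
Check two-phase: ΣzᵢKᵢ = 1.059 > 1 and Σzᵢ/Kᵢ = 1.463 > 1, so g(0) = 0.059 > 0 and g(1) = -0.463 < 0.
Newton iteration, ψ₂⁰ = 0.5:
  ψ₂ = 0.500: g = -0.0665, g' = -0.359 → ψ₂ = 0.315
  ψ₂ = 0.315: g = -0.0098, g' = -0.263 → ψ₂ = 0.277
  ψ₂ = 0.277: g = -0.0002, g' = -0.250 → ψ₂ = 0.276
Converged at ψ₂ = 0.276.
  isopentane: x = 0.718, y = 0.927
  cyclohexane: x = 0.282, y = 0.073

V/F (drum 2) = 0.276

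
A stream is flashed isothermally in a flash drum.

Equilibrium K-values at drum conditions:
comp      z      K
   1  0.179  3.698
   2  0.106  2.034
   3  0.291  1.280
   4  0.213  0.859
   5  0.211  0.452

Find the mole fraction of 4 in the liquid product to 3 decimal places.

Iterate (Newton) starting at β = 0.5:
  β = 0.500: g = 0.1577, g' = -0.428 → β = 0.868
  β = 0.868: g = 0.0129, g' = -0.399 → β = 0.901
  β = 0.901: g = -0.0001, g' = -0.408 → β = 0.900
Converged at β = 0.900.
Compositions from xᵢ = zᵢ/(1+β(Kᵢ−1)), yᵢ = Kᵢxᵢ:
  1: x = 0.052, y = 0.193
  2: x = 0.055, y = 0.112
  3: x = 0.232, y = 0.297
  4: x = 0.244, y = 0.210
  5: x = 0.417, y = 0.188

x_4 = 0.244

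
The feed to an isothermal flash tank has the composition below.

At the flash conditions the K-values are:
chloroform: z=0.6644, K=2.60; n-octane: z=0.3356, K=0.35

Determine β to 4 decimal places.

β = 0.8124

Newton–Raphson from β = 0.5:
  β = 0.5000: g = 0.26741, g' = -0.8362 → β = 0.8198
  β = 0.8198: g = -0.00713, g' = -0.9681 → β = 0.8124
Converged at β = 0.8124.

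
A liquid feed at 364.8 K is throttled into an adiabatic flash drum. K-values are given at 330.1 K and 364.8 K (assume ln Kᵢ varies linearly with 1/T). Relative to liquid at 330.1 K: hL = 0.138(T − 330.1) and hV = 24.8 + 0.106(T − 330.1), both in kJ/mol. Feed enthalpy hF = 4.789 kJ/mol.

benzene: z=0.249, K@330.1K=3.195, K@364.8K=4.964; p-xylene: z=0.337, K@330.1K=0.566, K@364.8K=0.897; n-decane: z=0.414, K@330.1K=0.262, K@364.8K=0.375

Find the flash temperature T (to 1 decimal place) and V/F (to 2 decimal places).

T = 338.1 K, V/F = 0.15

Adiabatic flash: solve Rachford–Rice at each trial T, then check hF = ψ·hV(T) + (1−ψ)·hL(T).
  T = 330.1 K: K = (3.195, 0.566, 0.262), RR gives ψ = 0.071, H_out = 1.751 kJ/mol
  T = 364.8 K: K = (4.964, 0.897, 0.375), RR gives ψ = 0.401, H_out = 14.279 kJ/mol
  T = 347.5 K: K = (4.029, 0.721, 0.316), RR gives ψ = 0.238, H_out = 8.164 kJ/mol
  T = 338.8 K: K = (3.599, 0.641, 0.289), RR gives ψ = 0.157, H_out = 5.046 kJ/mol
  T = 334.5 K: K = (3.396, 0.603, 0.275), RR gives ψ = 0.115, H_out = 3.449 kJ/mol
  T = 336.6 K: K = (3.494, 0.621, 0.282), RR gives ψ = 0.136, H_out = 4.235 kJ/mol
Linear interpolation between T = 336.6 (H_out = 4.235) and T = 338.8 (H_out = 5.046) on hF = 4.789 gives T ≈ 338.1 K, at which ψ = 0.15.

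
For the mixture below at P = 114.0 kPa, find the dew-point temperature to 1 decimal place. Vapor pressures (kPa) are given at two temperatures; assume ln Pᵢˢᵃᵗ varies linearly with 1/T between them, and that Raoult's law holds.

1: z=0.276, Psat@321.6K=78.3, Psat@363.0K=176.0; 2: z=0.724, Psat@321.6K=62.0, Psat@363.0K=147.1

Dew-point temperature: Σzᵢ·P/Pᵢˢᵃᵗ(T) = 1. Interpolate ln Pᵢˢᵃᵗ = aᵢ + bᵢ/T.
  T = 321.6 K: ΣzᵢP/Pᵢˢᵃᵗ = 1.7331
  T = 363.0 K: ΣzᵢP/Pᵢˢᵃᵗ = 0.7399
  T = 342.3 K: ΣzᵢP/Pᵢˢᵃᵗ = 1.1035
  T = 352.6 K: ΣzᵢP/Pᵢˢᵃᵗ = 0.8991
  T = 347.5 K: ΣzᵢP/Pᵢˢᵃᵗ = 0.9936
  T = 344.9 K: ΣzᵢP/Pᵢˢᵃᵗ = 1.0467
Interpolating between 344.9 K and 347.5 K gives T ≈ 347.2 K.

T = 347.2 K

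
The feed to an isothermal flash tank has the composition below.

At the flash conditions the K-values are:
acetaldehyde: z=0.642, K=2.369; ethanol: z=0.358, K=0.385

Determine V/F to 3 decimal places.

V/F = 0.782

Rachford–Rice: g(V/F) = Σ zᵢ(Kᵢ−1)/(1+V/F(Kᵢ−1)) = 0.
Check two-phase: ΣzᵢKᵢ = 1.659 > 1 and Σzᵢ/Kᵢ = 1.201 > 1, so g(0) = 0.659 > 0 and g(1) = -0.201 < 0.
Binary case is linear: z₁(K₁−1)(1+V/F(K₂−1)) + z₂(K₂−1)(1+V/F(K₁−1)) = 0
⇒ V/F = [z₁(K₁−1)+z₂(K₂−1)] / [−(K₁−1)(K₂−1)] = 0.6587/0.8419 = 0.782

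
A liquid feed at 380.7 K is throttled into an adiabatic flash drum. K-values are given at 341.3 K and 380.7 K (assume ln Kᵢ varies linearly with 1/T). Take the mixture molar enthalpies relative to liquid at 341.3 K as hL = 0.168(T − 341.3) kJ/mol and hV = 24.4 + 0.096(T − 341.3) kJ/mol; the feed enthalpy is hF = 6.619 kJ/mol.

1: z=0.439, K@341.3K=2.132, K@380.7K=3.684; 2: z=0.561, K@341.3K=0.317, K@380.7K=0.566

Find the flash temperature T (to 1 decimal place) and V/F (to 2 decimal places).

Adiabatic flash: solve Rachford–Rice at each trial T, then check hF = ψ·hV(T) + (1−ψ)·hL(T).
  T = 341.3 K: K = (2.132, 0.317), RR gives ψ = 0.147, H_out = 3.591 kJ/mol
  T = 380.7 K: K = (3.684, 0.566), RR gives ψ = 0.803, H_out = 23.924 kJ/mol
  T = 361.0 K: K = (2.845, 0.430), RR gives ψ = 0.467, H_out = 14.031 kJ/mol
  T = 351.1 K: K = (2.471, 0.371), RR gives ψ = 0.316, H_out = 9.137 kJ/mol
  T = 346.2 K: K = (2.298, 0.343), RR gives ψ = 0.236, H_out = 6.498 kJ/mol
  T = 348.6 K: K = (2.381, 0.356), RR gives ψ = 0.276, H_out = 7.817 kJ/mol
Linear interpolation between T = 346.2 (H_out = 6.498) and T = 348.6 (H_out = 7.817) on hF = 6.619 gives T ≈ 346.4 K, at which ψ = 0.24.

T = 346.4 K, V/F = 0.24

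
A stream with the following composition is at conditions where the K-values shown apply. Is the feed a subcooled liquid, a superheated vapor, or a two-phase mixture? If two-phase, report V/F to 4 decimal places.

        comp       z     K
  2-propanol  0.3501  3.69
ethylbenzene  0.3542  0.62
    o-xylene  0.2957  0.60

two-phase, V/F = 0.6580

ΣzᵢKᵢ = 1.6889; Σzᵢ/Kᵢ = 1.1590.
Both exceed 1, so a two-phase solution exists.
Iterate (Newton) starting at ψ = 0.5:
  ψ = 0.5000: g = 0.08759, g' = -0.6126 → ψ = 0.6430
  ψ = 0.6430: g = 0.00767, g' = -0.5153 → ψ = 0.6579
  ψ = 0.6579: g = 0.00005, g' = -0.5083 → ψ = 0.6580
Converged at ψ = 0.6580.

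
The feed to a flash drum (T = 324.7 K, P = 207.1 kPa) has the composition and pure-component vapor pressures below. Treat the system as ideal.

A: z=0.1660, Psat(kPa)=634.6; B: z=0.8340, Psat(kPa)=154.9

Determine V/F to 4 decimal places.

V/F = 0.2546

Raoult's law: Kᵢ = Pᵢˢᵃᵗ/P = Pᵢˢᵃᵗ/207.1.
  K_A = 634.6/207.1 = 3.064220, K_B = 154.9/207.1 = 0.747948
Material balance + equilibrium reduce to Σ zᵢ(Kᵢ−1)/(1+V/F(Kᵢ−1)) = 0.
g(0) = ΣzᵢKᵢ − 1 = 0.1324 and g(1) = 1 − Σzᵢ/Kᵢ = -0.1692, so a root lies in (0, 1).
Binary case is linear: z₁(K₁−1)(1+V/F(K₂−1)) + z₂(K₂−1)(1+V/F(K₁−1)) = 0
⇒ V/F = [z₁(K₁−1)+z₂(K₂−1)] / [−(K₁−1)(K₂−1)] = 0.13245/0.52029 = 0.2546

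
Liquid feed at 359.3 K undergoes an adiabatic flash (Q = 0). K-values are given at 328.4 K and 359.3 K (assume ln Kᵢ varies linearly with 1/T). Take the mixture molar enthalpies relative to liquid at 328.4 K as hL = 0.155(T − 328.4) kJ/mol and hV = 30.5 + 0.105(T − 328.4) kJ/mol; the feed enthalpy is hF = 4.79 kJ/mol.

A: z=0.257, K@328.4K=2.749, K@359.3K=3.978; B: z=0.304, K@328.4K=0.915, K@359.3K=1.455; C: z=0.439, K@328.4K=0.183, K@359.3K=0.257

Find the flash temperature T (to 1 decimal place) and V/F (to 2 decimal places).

T = 333.6 K, V/F = 0.13

Adiabatic flash: solve Rachford–Rice at each trial T, then check hF = ψ·hV(T) + (1−ψ)·hL(T).
  T = 328.4 K: K = (2.749, 0.915, 0.183), RR gives ψ = 0.064, H_out = 1.946 kJ/mol
  T = 359.3 K: K = (3.978, 1.455, 0.257), RR gives ψ = 0.402, H_out = 16.434 kJ/mol
  T = 343.9 K: K = (3.336, 1.167, 0.219), RR gives ψ = 0.251, H_out = 9.878 kJ/mol
  T = 336.1 K: K = (3.033, 1.035, 0.200), RR gives ψ = 0.162, H_out = 6.087 kJ/mol
  T = 332.2 K: K = (2.887, 0.973, 0.191), RR gives ψ = 0.114, H_out = 4.046 kJ/mol
  T = 334.1 K: K = (2.958, 1.003, 0.196), RR gives ψ = 0.138, H_out = 5.053 kJ/mol
Linear interpolation between T = 332.2 (H_out = 4.046) and T = 334.1 (H_out = 5.053) on hF = 4.79 gives T ≈ 333.6 K, at which ψ = 0.13.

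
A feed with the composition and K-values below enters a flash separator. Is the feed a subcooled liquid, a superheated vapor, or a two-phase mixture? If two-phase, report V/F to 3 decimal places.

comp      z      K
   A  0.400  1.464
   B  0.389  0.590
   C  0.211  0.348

ΣzᵢKᵢ = 0.889; Σzᵢ/Kᵢ = 1.539.
Since ΣzᵢKᵢ < 1 the mixture is below its bubble point — single liquid phase.

subcooled liquid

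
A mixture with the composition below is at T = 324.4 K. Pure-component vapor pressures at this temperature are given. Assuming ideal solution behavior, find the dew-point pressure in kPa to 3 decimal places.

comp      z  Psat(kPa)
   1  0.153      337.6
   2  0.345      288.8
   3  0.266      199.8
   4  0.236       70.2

Pdew = 157.705 kPa

At the dew point ψ → 1, so Σzᵢ/Kᵢ = 1 with Kᵢ = Pᵢˢᵃᵗ/P ⇒ 1/P = Σzᵢ/Pᵢˢᵃᵗ.
1/P = 0.153/337.6 + 0.345/288.8 + 0.266/199.8 + 0.236/70.2 = 0.006341 ⇒ P = 157.705 kPa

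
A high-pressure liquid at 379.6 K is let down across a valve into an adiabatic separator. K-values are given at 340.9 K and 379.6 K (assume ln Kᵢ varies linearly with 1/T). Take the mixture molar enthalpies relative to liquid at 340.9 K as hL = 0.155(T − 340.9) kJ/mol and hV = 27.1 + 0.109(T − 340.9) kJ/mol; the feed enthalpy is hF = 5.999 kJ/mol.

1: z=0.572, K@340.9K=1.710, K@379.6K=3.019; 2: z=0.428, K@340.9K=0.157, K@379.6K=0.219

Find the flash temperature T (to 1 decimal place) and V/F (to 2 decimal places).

Adiabatic flash: solve Rachford–Rice at each trial T, then check hF = ψ·hV(T) + (1−ψ)·hL(T).
  T = 340.9 K: K = (1.710, 0.157), RR gives ψ = 0.076, H_out = 2.052 kJ/mol
  T = 379.6 K: K = (3.019, 0.219), RR gives ψ = 0.520, H_out = 19.175 kJ/mol
  T = 360.2 K: K = (2.305, 0.187), RR gives ψ = 0.376, H_out = 12.839 kJ/mol
  T = 350.5 K: K = (1.992, 0.172), RR gives ψ = 0.259, H_out = 8.397 kJ/mol
  T = 345.7 K: K = (1.848, 0.164), RR gives ψ = 0.180, H_out = 5.569 kJ/mol
  T = 348.1 K: K = (1.919, 0.168), RR gives ψ = 0.222, H_out = 7.052 kJ/mol
Linear interpolation between T = 345.7 (H_out = 5.569) and T = 348.1 (H_out = 7.052) on hF = 5.999 gives T ≈ 346.4 K, at which ψ = 0.19.

T = 346.4 K, V/F = 0.19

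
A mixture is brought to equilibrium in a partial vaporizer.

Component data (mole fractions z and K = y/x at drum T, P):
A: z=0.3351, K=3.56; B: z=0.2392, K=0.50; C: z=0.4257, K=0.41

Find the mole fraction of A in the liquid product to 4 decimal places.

x_A = 0.1791

Material balance + equilibrium reduce to Σ zᵢ(Kᵢ−1)/(1+ψ(Kᵢ−1)) = 0.
Feasibility: ΣzᵢKᵢ = 1.4871, Σzᵢ/Kᵢ = 1.6108 — both > 1, two phases present.
Newton iteration, ψ⁰ = 0.5:
  ψ = 0.5000: g = -0.13947, g' = -0.8269 → ψ = 0.3313
  ψ = 0.3313: g = 0.00861, g' = -0.9578 → ψ = 0.3403
  ψ = 0.3403: g = 0.00005, g' = -0.9460 → ψ = 0.3404
Converged at ψ = 0.3404.
Compositions from xᵢ = zᵢ/(1+ψ(Kᵢ−1)), yᵢ = Kᵢxᵢ:
  A: x = 0.1791, y = 0.6375
  B: x = 0.2883, y = 0.1441
  C: x = 0.5327, y = 0.2184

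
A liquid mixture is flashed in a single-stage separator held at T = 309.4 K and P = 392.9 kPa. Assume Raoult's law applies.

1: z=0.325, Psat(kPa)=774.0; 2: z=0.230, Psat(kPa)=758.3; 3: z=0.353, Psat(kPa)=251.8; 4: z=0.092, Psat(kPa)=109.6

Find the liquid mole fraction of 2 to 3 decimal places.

Raoult's law: Kᵢ = Pᵢˢᵃᵗ/P = Pᵢˢᵃᵗ/392.9.
  K_1 = 774.0/392.9 = 1.96997, K_2 = 758.3/392.9 = 1.93001, K_3 = 251.8/392.9 = 0.64088, K_4 = 109.6/392.9 = 0.27895
Material balance + equilibrium reduce to Σ zᵢ(Kᵢ−1)/(1+β(Kᵢ−1)) = 0.
Check two-phase: ΣzᵢKᵢ = 1.336 > 1 and Σzᵢ/Kᵢ = 1.165 > 1, so g(0) = 0.336 > 0 and g(1) = -0.165 < 0.
Iterate (Newton) starting at β = 0.5:
  β = 0.500: g = 0.1000, g' = -0.416 → β = 0.741
  β = 0.741: g = -0.0049, g' = -0.478 → β = 0.730
Converged at β = 0.730.
Compositions from xᵢ = zᵢ/(1+β(Kᵢ−1)), yᵢ = Kᵢxᵢ:
  1: x = 0.190, y = 0.375
  2: x = 0.137, y = 0.264
  3: x = 0.478, y = 0.307
  4: x = 0.194, y = 0.054

x_2 = 0.137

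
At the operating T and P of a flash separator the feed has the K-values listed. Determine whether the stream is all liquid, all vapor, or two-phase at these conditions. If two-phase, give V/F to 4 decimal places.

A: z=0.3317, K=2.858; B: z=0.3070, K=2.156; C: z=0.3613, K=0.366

ΣzᵢKᵢ = 1.7421; Σzᵢ/Kᵢ = 1.2456.
Both exceed 1, so a two-phase solution exists.
Let ψ = V/F and solve Σ zᵢ(Kᵢ−1)/(1+ψ(Kᵢ−1)) = 0.
Newton–Raphson from ψ = 0.33:
  ψ = 0.3300: g = 0.34927, g' = -0.8872 → ψ = 0.7237
  ψ = 0.7237: g = 0.03285, g' = -0.8258 → ψ = 0.7634
  ψ = 0.7634: g = -0.00059, g' = -0.8570 → ψ = 0.7627
Converged at ψ = 0.7627.

two-phase, V/F = 0.7627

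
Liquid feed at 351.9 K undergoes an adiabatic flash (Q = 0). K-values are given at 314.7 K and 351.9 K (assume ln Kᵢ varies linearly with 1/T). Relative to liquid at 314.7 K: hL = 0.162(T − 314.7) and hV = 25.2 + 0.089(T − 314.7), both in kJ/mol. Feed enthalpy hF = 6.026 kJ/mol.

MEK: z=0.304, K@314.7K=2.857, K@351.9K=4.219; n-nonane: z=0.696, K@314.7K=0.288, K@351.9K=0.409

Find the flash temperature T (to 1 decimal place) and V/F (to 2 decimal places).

T = 328.5 K, V/F = 0.16

Adiabatic flash: solve Rachford–Rice at each trial T, then check hF = ψ·hV(T) + (1−ψ)·hL(T).
  T = 314.7 K: K = (2.857, 0.288), RR gives ψ = 0.052, H_out = 1.315 kJ/mol
  T = 351.9 K: K = (4.219, 0.409), RR gives ψ = 0.298, H_out = 12.730 kJ/mol
  T = 333.3 K: K = (3.510, 0.347), RR gives ψ = 0.188, H_out = 7.494 kJ/mol
  T = 324.0 K: K = (3.176, 0.317), RR gives ψ = 0.125, H_out = 4.574 kJ/mol
  T = 328.6 K: K = (3.339, 0.331), RR gives ψ = 0.157, H_out = 6.053 kJ/mol
  T = 326.3 K: K = (3.257, 0.324), RR gives ψ = 0.141, H_out = 5.323 kJ/mol
Linear interpolation between T = 326.3 (H_out = 5.323) and T = 328.6 (H_out = 6.053) on hF = 6.026 gives T ≈ 328.5 K, at which ψ = 0.16.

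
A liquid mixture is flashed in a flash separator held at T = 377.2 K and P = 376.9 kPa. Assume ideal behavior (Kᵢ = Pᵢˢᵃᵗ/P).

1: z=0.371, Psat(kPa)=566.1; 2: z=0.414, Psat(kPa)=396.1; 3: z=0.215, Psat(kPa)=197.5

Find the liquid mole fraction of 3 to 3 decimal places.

Raoult's law: Kᵢ = Pᵢˢᵃᵗ/P = Pᵢˢᵃᵗ/376.9.
  K_1 = 566.1/376.9 = 1.50199, K_2 = 396.1/376.9 = 1.05094, K_3 = 197.5/376.9 = 0.52401
Rachford–Rice: g(ψ) = Σ zᵢ(Kᵢ−1)/(1+ψ(Kᵢ−1)) = 0.
Check two-phase: ΣzᵢKᵢ = 1.105 > 1 and Σzᵢ/Kᵢ = 1.051 > 1, so g(0) = 0.105 > 0 and g(1) = -0.051 < 0.
Newton iteration, ψ⁰ = 0.5:
  ψ = 0.500: g = 0.0351, g' = -0.145 → ψ = 0.743
  ψ = 0.743: g = -0.0024, g' = -0.167 → ψ = 0.729
Converged at ψ = 0.729.
Compositions from xᵢ = zᵢ/(1+ψ(Kᵢ−1)), yᵢ = Kᵢxᵢ:
  1: x = 0.272, y = 0.408
  2: x = 0.399, y = 0.420
  3: x = 0.329, y = 0.172

x_3 = 0.329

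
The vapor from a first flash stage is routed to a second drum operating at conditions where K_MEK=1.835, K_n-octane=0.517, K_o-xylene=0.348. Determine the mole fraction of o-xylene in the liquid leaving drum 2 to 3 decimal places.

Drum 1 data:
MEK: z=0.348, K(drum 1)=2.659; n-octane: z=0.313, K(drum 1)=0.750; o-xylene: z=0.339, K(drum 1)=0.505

Drum 1:
Material balance + equilibrium reduce to Σ zᵢ(Kᵢ−1)/(1+ψ₁(Kᵢ−1)) = 0.
g(0) = ΣzᵢKᵢ − 1 = 0.331 and g(1) = 1 − Σzᵢ/Kᵢ = -0.219, so a root lies in (0, 1).
Newton iteration, ψ₁⁰ = 0.5:
  ψ₁ = 0.500: g = 0.0031, g' = -0.458 → ψ₁ = 0.507
Converged at ψ₁ = 0.507.
Drum-1 compositions:
  MEK: x = 0.189, y = 0.503
  n-octane: x = 0.358, y = 0.269
  o-xylene: x = 0.453, y = 0.229
Drum-2 feed = drum-1 vapor: z₂ = (0.5027, 0.2688, 0.2285).
Drum 2:
Rachford–Rice: g(ψ₂) = Σ zᵢ(Kᵢ−1)/(1+ψ₂(Kᵢ−1)) = 0.
Feasibility: ΣzᵢKᵢ = 1.141, Σzᵢ/Kᵢ = 1.451 — both > 1, two phases present.
Newton iteration, ψ₂⁰ = 0.6:
  ψ₂ = 0.600: g = -0.1479, g' = -0.542 → ψ₂ = 0.327
  ψ₂ = 0.327: g = -0.0139, g' = -0.462 → ψ₂ = 0.297
Converged at ψ₂ = 0.297.
  MEK: x = 0.403, y = 0.739
  n-octane: x = 0.314, y = 0.162
  o-xylene: x = 0.283, y = 0.099

x_o-xylene (drum 2) = 0.283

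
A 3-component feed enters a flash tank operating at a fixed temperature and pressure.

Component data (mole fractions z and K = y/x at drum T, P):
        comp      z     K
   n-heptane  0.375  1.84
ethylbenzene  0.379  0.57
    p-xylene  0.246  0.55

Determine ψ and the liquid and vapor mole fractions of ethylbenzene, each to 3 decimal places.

Material balance + equilibrium reduce to Σ zᵢ(Kᵢ−1)/(1+ψ(Kᵢ−1)) = 0.
g(0) = ΣzᵢKᵢ − 1 = 0.041 and g(1) = 1 − Σzᵢ/Kᵢ = -0.316, so a root lies in (0, 1).
Newton iteration, ψ⁰ = 0.65:
  ψ = 0.650: g = -0.1789, g' = -0.345 → ψ = 0.132
  ψ = 0.132: g = -0.0068, g' = -0.350 → ψ = 0.112
Converged at ψ = 0.112.
Compositions from xᵢ = zᵢ/(1+ψ(Kᵢ−1)), yᵢ = Kᵢxᵢ:
  n-heptane: x = 0.343, y = 0.630
  ethylbenzene: x = 0.398, y = 0.227
  p-xylene: x = 0.259, y = 0.143

ψ = 0.112, x_ethylbenzene = 0.398, y_ethylbenzene = 0.227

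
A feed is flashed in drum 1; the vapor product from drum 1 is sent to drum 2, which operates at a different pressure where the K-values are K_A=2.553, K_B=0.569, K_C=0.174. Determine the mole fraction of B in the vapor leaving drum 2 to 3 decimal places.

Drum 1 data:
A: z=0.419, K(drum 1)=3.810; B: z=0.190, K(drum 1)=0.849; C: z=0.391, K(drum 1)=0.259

Drum 1:
Rachford–Rice: g(ψ₁) = Σ zᵢ(Kᵢ−1)/(1+ψ₁(Kᵢ−1)) = 0.
Feasibility: ΣzᵢKᵢ = 1.859, Σzᵢ/Kᵢ = 1.843 — both > 1, two phases present.
Iterate (Newton) starting at ψ₁ = 0.61:
  ψ₁ = 0.610: g = -0.1265, g' = -1.169 → ψ₁ = 0.502
  ψ₁ = 0.502: g = -0.0038, g' = -1.119 → ψ₁ = 0.498
Converged at ψ₁ = 0.498.
Drum-1 compositions:
  A: x = 0.175, y = 0.665
  B: x = 0.205, y = 0.174
  C: x = 0.620, y = 0.161
Drum-2 feed = drum-1 vapor: z₂ = (0.6650, 0.1744, 0.1606).
Drum 2:
Rachford–Rice: g(ψ₂) = Σ zᵢ(Kᵢ−1)/(1+ψ₂(Kᵢ−1)) = 0.
Feasibility: ΣzᵢKᵢ = 1.825, Σzᵢ/Kᵢ = 1.490 — both > 1, two phases present.
Newton iteration, ψ₂⁰ = 0.5:
  ψ₂ = 0.500: g = 0.2595, g' = -0.879 → ψ₂ = 0.795
  ψ₂ = 0.795: g = -0.0390, g' = -1.327 → ψ₂ = 0.766
  ψ₂ = 0.766: g = -0.0017, g' = -1.219 → ψ₂ = 0.765
Converged at ψ₂ = 0.765.
  A: x = 0.304, y = 0.776
  B: x = 0.260, y = 0.148
  C: x = 0.436, y = 0.076

y_B (drum 2) = 0.148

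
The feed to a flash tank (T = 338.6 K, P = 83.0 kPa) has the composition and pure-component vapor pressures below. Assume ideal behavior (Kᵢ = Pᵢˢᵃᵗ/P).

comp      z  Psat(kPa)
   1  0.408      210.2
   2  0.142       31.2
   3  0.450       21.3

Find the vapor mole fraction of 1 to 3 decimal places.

Raoult's law: Kᵢ = Pᵢˢᵃᵗ/P = Pᵢˢᵃᵗ/83.0.
  K_1 = 210.2/83.0 = 2.53253, K_2 = 31.2/83.0 = 0.37590, K_3 = 21.3/83.0 = 0.25663
Newton iteration, V/F⁰ = 0.44:
  V/F = 0.440: g = -0.2458, g' = -0.996 → V/F = 0.193
  V/F = 0.193: g = -0.0090, g' = -0.981 → V/F = 0.184
Converged at V/F = 0.184.
Compositions from xᵢ = zᵢ/(1+V/F(Kᵢ−1)), yᵢ = Kᵢxᵢ:
  1: x = 0.318, y = 0.806
  2: x = 0.160, y = 0.060
  3: x = 0.521, y = 0.134

y_1 = 0.806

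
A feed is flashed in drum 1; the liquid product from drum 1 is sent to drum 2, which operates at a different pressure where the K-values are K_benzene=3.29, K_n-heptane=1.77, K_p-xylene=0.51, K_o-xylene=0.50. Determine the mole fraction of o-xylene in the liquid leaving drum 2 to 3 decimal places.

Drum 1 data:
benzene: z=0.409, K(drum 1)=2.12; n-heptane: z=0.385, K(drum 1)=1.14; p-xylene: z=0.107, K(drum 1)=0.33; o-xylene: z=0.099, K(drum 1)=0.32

Drum 1:
Let ψ₁ = V/F and solve Σ zᵢ(Kᵢ−1)/(1+ψ₁(Kᵢ−1)) = 0.
Check two-phase: ΣzᵢKᵢ = 1.373 > 1 and Σzᵢ/Kᵢ = 1.164 > 1, so g(0) = 0.373 > 0 and g(1) = -0.164 < 0.
Newton iteration, ψ₁⁰ = 0.5:
  ψ₁ = 0.500: g = 0.1342, g' = -0.431 → ψ₁ = 0.811
  ψ₁ = 0.811: g = -0.0188, g' = -0.605 → ψ₁ = 0.780
  ψ₁ = 0.780: g = -0.0006, g' = -0.571 → ψ₁ = 0.779
Converged at ψ₁ = 0.779.
Drum-1 compositions:
  benzene: x = 0.218, y = 0.463
  n-heptane: x = 0.347, y = 0.396
  p-xylene: x = 0.224, y = 0.074
  o-xylene: x = 0.211, y = 0.067
Drum-2 feed = drum-1 liquid: z₂ = (0.2184, 0.3471, 0.2239, 0.2106).
Drum 2:
Let ψ₂ = V/F and solve Σ zᵢ(Kᵢ−1)/(1+ψ₂(Kᵢ−1)) = 0.
g(0) = ΣzᵢKᵢ − 1 = 0.552 and g(1) = 1 − Σzᵢ/Kᵢ = -0.123, so a root lies in (0, 1).
Iterate (Newton) starting at ψ₂ = 0.5:
  ψ₂ = 0.500: g = 0.1405, g' = -0.544 → ψ₂ = 0.758
  ψ₂ = 0.758: g = 0.0074, g' = -0.508 → ψ₂ = 0.773
Converged at ψ₂ = 0.773.
  benzene: x = 0.079, y = 0.259
  n-heptane: x = 0.218, y = 0.385
  p-xylene: x = 0.360, y = 0.184
  o-xylene: x = 0.343, y = 0.172

x_o-xylene (drum 2) = 0.343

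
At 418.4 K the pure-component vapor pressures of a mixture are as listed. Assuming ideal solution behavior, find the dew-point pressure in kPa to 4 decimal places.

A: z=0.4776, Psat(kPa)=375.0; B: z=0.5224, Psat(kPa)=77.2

At the dew point ψ → 1, so Σzᵢ/Kᵢ = 1 with Kᵢ = Pᵢˢᵃᵗ/P ⇒ 1/P = Σzᵢ/Pᵢˢᵃᵗ.
1/P = 0.4776/375.0 + 0.5224/77.2 = 0.0080404 ⇒ P = 124.3713 kPa

Pdew = 124.3713 kPa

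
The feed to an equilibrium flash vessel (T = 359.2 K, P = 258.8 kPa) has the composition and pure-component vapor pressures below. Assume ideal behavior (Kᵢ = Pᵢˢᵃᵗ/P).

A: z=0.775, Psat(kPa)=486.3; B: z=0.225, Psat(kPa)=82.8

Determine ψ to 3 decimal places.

Raoult's law: Kᵢ = Pᵢˢᵃᵗ/P = Pᵢˢᵃᵗ/258.8.
  K_A = 486.3/258.8 = 1.87906, K_B = 82.8/258.8 = 0.31994
Let ψ = V/F and solve Σ zᵢ(Kᵢ−1)/(1+ψ(Kᵢ−1)) = 0.
Check two-phase: ΣzᵢKᵢ = 1.528 > 1 and Σzᵢ/Kᵢ = 1.116 > 1, so g(0) = 0.528 > 0 and g(1) = -0.116 < 0.
Iterate (Newton) starting at ψ = 0.5:
  ψ = 0.500: g = 0.2414, g' = -0.528 → ψ = 0.957
  ψ = 0.957: g = -0.0685, g' = -1.031 → ψ = 0.891
  ψ = 0.891: g = -0.0061, g' = -0.858 → ψ = 0.884
Converged at ψ = 0.884.

ψ = 0.884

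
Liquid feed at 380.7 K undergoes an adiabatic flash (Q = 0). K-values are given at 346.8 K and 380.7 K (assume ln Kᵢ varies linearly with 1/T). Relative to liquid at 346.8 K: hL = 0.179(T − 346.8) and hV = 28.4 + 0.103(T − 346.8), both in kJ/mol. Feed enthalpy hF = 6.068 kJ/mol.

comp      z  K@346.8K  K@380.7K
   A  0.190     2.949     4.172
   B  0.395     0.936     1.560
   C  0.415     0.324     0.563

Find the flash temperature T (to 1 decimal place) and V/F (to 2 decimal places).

T = 352.3 K, V/F = 0.18

Adiabatic flash: solve Rachford–Rice at each trial T, then check hF = ψ·hV(T) + (1−ψ)·hL(T).
  T = 346.8 K: K = (2.949, 0.936, 0.324), RR gives ψ = 0.078, H_out = 2.211 kJ/mol
  T = 380.7 K: K = (4.172, 1.560, 0.563), RR gives ψ = 0.911, H_out = 29.600 kJ/mol
  T = 363.8 K: K = (3.538, 1.224, 0.433), RR gives ψ = 0.430, H_out = 14.700 kJ/mol
  T = 355.3 K: K = (3.237, 1.074, 0.376), RR gives ψ = 0.241, H_out = 8.205 kJ/mol
  T = 351.1 K: K = (3.093, 1.004, 0.350), RR gives ψ = 0.157, H_out = 5.191 kJ/mol
  T = 353.2 K: K = (3.165, 1.039, 0.363), RR gives ψ = 0.198, H_out = 6.683 kJ/mol
Linear interpolation between T = 351.1 (H_out = 5.191) and T = 353.2 (H_out = 6.683) on hF = 6.068 gives T ≈ 352.3 K, at which ψ = 0.18.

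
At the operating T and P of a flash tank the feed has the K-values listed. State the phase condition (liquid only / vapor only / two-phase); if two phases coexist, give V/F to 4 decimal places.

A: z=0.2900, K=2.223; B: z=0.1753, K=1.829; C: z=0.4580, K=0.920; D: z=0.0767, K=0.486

vapor only

ΣzᵢKᵢ = 1.4239; Σzᵢ/Kᵢ = 0.8819.
Since Σzᵢ/Kᵢ < 1 the mixture is above its dew point — single vapor phase.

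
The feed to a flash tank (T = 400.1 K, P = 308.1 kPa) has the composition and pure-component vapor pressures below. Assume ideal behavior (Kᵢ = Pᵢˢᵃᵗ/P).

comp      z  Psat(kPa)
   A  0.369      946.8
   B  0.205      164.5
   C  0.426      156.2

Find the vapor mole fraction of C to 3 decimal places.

Raoult's law: Kᵢ = Pᵢˢᵃᵗ/P = Pᵢˢᵃᵗ/308.1.
  K_A = 946.8/308.1 = 3.07303, K_B = 164.5/308.1 = 0.53392, K_C = 156.2/308.1 = 0.50698
Material balance + equilibrium reduce to Σ zᵢ(Kᵢ−1)/(1+β(Kᵢ−1)) = 0.
Feasibility: ΣzᵢKᵢ = 1.459, Σzᵢ/Kᵢ = 1.344 — both > 1, two phases present.
Newton iteration, β⁰ = 0.35:
  β = 0.350: g = 0.0753, g' = -0.747 → β = 0.451
  β = 0.451: g = 0.0044, g' = -0.666 → β = 0.457
Converged at β = 0.457.
Compositions from xᵢ = zᵢ/(1+β(Kᵢ−1)), yᵢ = Kᵢxᵢ:
  A: x = 0.189, y = 0.582
  B: x = 0.261, y = 0.139
  C: x = 0.550, y = 0.279

y_C = 0.279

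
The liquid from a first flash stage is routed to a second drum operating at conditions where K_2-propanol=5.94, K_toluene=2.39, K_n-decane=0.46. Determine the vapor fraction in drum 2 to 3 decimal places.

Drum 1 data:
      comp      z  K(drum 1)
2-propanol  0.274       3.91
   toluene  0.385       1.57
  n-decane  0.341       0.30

V/F (drum 2) = 0.374

Drum 1:
Let ψ₁ = V/F and solve Σ zᵢ(Kᵢ−1)/(1+ψ₁(Kᵢ−1)) = 0.
Feasibility: ΣzᵢKᵢ = 1.778, Σzᵢ/Kᵢ = 1.452 — both > 1, two phases present.
Iterate (Newton) starting at ψ₁ = 0.65:
  ψ₁ = 0.650: g = -0.0021, g' = -0.907 → ψ₁ = 0.648
Converged at ψ₁ = 0.648.
Drum-1 compositions:
  2-propanol: x = 0.095, y = 0.371
  toluene: x = 0.281, y = 0.441
  n-decane: x = 0.624, y = 0.187
Drum-2 feed = drum-1 liquid: z₂ = (0.0950, 0.2812, 0.6238).
Drum 2:
Material balance + equilibrium reduce to Σ zᵢ(Kᵢ−1)/(1+ψ₂(Kᵢ−1)) = 0.
Check two-phase: ΣzᵢKᵢ = 1.523 > 1 and Σzᵢ/Kᵢ = 1.490 > 1, so g(0) = 0.523 > 0 and g(1) = -0.490 < 0.
Iterate (Newton) starting at ψ₂ = 0.5:
  ψ₂ = 0.500: g = -0.0956, g' = -0.723 → ψ₂ = 0.368
  ψ₂ = 0.368: g = 0.0049, g' = -0.813 → ψ₂ = 0.374
Converged at ψ₂ = 0.374.
  2-propanol: x = 0.033, y = 0.198
  toluene: x = 0.185, y = 0.442
  n-decane: x = 0.782, y = 0.360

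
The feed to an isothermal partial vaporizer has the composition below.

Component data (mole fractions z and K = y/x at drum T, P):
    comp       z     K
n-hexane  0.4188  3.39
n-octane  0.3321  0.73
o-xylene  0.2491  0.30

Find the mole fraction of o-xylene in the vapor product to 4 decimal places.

Newton iteration, V/F⁰ = 0.5:
  V/F = 0.5000: g = 0.08408, g' = -0.8178 → V/F = 0.6028
  V/F = 0.6028: g = 0.00133, g' = -0.8014 → V/F = 0.6045
Converged at V/F = 0.6045.
Compositions from xᵢ = zᵢ/(1+V/F(Kᵢ−1)), yᵢ = Kᵢxᵢ:
  n-hexane: x = 0.1713, y = 0.5807
  n-octane: x = 0.3969, y = 0.2897
  o-xylene: x = 0.4318, y = 0.1295

y_o-xylene = 0.1295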